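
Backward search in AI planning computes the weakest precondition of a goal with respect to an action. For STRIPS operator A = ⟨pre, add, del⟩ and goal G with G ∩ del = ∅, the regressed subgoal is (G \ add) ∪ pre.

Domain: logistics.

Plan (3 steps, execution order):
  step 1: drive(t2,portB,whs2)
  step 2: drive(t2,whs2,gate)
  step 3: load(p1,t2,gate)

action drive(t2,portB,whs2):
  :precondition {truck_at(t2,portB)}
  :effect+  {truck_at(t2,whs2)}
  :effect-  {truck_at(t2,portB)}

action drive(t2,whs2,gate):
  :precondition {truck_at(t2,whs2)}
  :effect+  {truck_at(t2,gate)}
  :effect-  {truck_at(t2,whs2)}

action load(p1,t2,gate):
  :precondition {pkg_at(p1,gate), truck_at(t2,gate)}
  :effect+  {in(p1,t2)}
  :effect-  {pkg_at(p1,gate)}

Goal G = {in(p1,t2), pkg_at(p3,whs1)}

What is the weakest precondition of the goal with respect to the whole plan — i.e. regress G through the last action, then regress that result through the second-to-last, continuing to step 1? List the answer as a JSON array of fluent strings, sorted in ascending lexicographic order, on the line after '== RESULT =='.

Work backward from the goal:
  through step 3 (load(p1,t2,gate)): drop {in(p1,t2)}, keep {pkg_at(p3,whs1)}, require {pkg_at(p1,gate), truck_at(t2,gate)}
    → {pkg_at(p1,gate), pkg_at(p3,whs1), truck_at(t2,gate)}
  through step 2 (drive(t2,whs2,gate)): drop {truck_at(t2,gate)}, keep {pkg_at(p1,gate), pkg_at(p3,whs1)}, require {truck_at(t2,whs2)}
    → {pkg_at(p1,gate), pkg_at(p3,whs1), truck_at(t2,whs2)}
  through step 1 (drive(t2,portB,whs2)): drop {truck_at(t2,whs2)}, keep {pkg_at(p1,gate), pkg_at(p3,whs1)}, require {truck_at(t2,portB)}
    → {pkg_at(p1,gate), pkg_at(p3,whs1), truck_at(t2,portB)}

== RESULT ==
["pkg_at(p1,gate)", "pkg_at(p3,whs1)", "truck_at(t2,portB)"]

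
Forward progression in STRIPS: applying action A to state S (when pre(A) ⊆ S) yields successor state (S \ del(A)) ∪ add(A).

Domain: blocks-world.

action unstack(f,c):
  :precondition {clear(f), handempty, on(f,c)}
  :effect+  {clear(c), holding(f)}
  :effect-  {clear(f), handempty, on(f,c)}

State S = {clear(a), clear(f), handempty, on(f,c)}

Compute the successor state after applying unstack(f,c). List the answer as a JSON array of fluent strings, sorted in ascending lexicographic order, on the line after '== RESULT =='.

Progress:
  pre ⊆ S: {clear(f), handempty, on(f,c)} ⊆ S  — applicable
  S \ del = {clear(a)}
  ∪ add   = {clear(a), clear(c), holding(f)}

== RESULT ==
["clear(a)", "clear(c)", "holding(f)"]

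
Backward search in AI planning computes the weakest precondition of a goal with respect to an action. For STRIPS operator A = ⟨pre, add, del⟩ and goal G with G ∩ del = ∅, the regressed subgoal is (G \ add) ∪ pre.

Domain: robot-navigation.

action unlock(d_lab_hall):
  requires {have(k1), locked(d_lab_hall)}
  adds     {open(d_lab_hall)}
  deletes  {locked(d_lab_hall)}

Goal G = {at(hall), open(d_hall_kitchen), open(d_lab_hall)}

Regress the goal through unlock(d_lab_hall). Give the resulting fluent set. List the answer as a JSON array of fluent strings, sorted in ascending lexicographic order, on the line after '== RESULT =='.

Regress:
  G ∩ del = {}  (empty — regression defined)
  G \ add = {at(hall), open(d_hall_kitchen), open(d_lab_hall)} \ {open(d_lab_hall)} = {at(hall), open(d_hall_kitchen)}
  ∪ pre   = {at(hall), open(d_hall_kitchen)} ∪ {have(k1), locked(d_lab_hall)}
          = {at(hall), have(k1), locked(d_lab_hall), open(d_hall_kitchen)}

== RESULT ==
["at(hall)", "have(k1)", "locked(d_lab_hall)", "open(d_hall_kitchen)"]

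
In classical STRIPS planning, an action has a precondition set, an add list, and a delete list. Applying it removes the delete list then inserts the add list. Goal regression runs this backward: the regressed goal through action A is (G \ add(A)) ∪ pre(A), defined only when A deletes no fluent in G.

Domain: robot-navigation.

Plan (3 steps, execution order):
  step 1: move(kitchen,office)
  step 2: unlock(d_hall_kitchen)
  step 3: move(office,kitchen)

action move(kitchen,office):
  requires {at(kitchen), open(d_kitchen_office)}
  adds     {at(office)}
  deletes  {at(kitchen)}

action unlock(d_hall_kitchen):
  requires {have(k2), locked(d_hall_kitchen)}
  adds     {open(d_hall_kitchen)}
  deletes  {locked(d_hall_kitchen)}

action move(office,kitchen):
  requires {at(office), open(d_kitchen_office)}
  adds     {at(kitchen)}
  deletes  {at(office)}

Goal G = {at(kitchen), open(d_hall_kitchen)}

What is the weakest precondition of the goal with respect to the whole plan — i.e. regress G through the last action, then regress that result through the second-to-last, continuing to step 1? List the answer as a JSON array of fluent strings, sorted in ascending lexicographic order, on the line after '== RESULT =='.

Regress step by step:
  through step 3 (move(office,kitchen)): drop {at(kitchen)}, keep {open(d_hall_kitchen)}, require {at(office), open(d_kitchen_office)}
    → {at(office), open(d_hall_kitchen), open(d_kitchen_office)}
  through step 2 (unlock(d_hall_kitchen)): drop {open(d_hall_kitchen)}, keep {at(office), open(d_kitchen_office)}, require {have(k2), locked(d_hall_kitchen)}
    → {at(office), have(k2), locked(d_hall_kitchen), open(d_kitchen_office)}
  through step 1 (move(kitchen,office)): drop {at(office)}, keep {have(k2), locked(d_hall_kitchen), open(d_kitchen_office)}, require {at(kitchen), open(d_kitchen_office)}
    → {at(kitchen), have(k2), locked(d_hall_kitchen), open(d_kitchen_office)}

== RESULT ==
["at(kitchen)", "have(k2)", "locked(d_hall_kitchen)", "open(d_kitchen_office)"]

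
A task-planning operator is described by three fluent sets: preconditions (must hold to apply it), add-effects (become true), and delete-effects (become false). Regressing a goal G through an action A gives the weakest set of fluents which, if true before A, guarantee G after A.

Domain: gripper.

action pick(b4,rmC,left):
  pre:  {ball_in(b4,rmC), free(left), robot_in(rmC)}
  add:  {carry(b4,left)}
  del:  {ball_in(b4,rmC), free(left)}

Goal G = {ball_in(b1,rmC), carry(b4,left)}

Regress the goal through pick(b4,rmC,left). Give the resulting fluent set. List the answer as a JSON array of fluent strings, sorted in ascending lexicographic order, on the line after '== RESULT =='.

Regress:
  G ∩ del = {}  (empty — regression defined)
  G \ add = {ball_in(b1,rmC), carry(b4,left)} \ {carry(b4,left)} = {ball_in(b1,rmC)}
  ∪ pre   = {ball_in(b1,rmC)} ∪ {ball_in(b4,rmC), free(left), robot_in(rmC)}
          = {ball_in(b1,rmC), ball_in(b4,rmC), free(left), robot_in(rmC)}

== RESULT ==
["ball_in(b1,rmC)", "ball_in(b4,rmC)", "free(left)", "robot_in(rmC)"]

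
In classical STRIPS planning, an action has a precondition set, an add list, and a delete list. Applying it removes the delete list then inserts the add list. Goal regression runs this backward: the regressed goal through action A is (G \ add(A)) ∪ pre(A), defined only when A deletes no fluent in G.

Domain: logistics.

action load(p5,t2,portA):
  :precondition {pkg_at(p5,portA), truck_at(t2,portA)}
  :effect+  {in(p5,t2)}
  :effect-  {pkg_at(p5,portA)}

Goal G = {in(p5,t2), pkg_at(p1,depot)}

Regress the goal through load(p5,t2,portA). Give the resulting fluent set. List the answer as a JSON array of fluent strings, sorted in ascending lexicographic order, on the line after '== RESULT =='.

Regress:
  G ∩ del = {}  (empty — regression defined)
  G \ add = {in(p5,t2), pkg_at(p1,depot)} \ {in(p5,t2)} = {pkg_at(p1,depot)}
  ∪ pre   = {pkg_at(p1,depot)} ∪ {pkg_at(p5,portA), truck_at(t2,portA)}
          = {pkg_at(p1,depot), pkg_at(p5,portA), truck_at(t2,portA)}

== RESULT ==
["pkg_at(p1,depot)", "pkg_at(p5,portA)", "truck_at(t2,portA)"]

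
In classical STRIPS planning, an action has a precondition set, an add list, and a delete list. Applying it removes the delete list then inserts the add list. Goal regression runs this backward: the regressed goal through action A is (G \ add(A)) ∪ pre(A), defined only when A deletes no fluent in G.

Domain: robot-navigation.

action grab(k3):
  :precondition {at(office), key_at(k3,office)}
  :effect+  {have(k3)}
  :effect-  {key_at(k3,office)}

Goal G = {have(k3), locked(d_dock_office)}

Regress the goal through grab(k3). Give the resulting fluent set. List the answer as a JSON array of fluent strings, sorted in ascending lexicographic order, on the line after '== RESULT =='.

Compute (G \ add) ∪ pre:
  G ∩ del = {}  (empty — regression defined)
  G \ add = {have(k3), locked(d_dock_office)} \ {have(k3)} = {locked(d_dock_office)}
  ∪ pre   = {locked(d_dock_office)} ∪ {at(office), key_at(k3,office)}
          = {at(office), key_at(k3,office), locked(d_dock_office)}

== RESULT ==
["at(office)", "key_at(k3,office)", "locked(d_dock_office)"]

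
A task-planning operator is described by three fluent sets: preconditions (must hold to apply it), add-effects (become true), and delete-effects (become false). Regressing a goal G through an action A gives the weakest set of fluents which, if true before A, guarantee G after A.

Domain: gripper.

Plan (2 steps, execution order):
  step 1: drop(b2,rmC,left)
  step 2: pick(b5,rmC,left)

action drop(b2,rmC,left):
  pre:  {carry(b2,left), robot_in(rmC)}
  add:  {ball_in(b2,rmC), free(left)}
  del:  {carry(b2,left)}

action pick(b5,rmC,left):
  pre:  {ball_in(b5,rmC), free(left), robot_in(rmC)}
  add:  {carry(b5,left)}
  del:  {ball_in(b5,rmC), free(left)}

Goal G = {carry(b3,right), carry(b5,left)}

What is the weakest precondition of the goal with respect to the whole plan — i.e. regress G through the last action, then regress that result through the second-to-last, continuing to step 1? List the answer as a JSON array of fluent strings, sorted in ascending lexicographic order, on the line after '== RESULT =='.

Work backward from the goal:
  through step 2 (pick(b5,rmC,left)): drop {carry(b5,left)}, keep {carry(b3,right)}, require {ball_in(b5,rmC), free(left), robot_in(rmC)}
    → {ball_in(b5,rmC), carry(b3,right), free(left), robot_in(rmC)}
  through step 1 (drop(b2,rmC,left)): drop {free(left)}, keep {ball_in(b5,rmC), carry(b3,right), robot_in(rmC)}, require {carry(b2,left), robot_in(rmC)}
    → {ball_in(b5,rmC), carry(b2,left), carry(b3,right), robot_in(rmC)}

== RESULT ==
["ball_in(b5,rmC)", "carry(b2,left)", "carry(b3,right)", "robot_in(rmC)"]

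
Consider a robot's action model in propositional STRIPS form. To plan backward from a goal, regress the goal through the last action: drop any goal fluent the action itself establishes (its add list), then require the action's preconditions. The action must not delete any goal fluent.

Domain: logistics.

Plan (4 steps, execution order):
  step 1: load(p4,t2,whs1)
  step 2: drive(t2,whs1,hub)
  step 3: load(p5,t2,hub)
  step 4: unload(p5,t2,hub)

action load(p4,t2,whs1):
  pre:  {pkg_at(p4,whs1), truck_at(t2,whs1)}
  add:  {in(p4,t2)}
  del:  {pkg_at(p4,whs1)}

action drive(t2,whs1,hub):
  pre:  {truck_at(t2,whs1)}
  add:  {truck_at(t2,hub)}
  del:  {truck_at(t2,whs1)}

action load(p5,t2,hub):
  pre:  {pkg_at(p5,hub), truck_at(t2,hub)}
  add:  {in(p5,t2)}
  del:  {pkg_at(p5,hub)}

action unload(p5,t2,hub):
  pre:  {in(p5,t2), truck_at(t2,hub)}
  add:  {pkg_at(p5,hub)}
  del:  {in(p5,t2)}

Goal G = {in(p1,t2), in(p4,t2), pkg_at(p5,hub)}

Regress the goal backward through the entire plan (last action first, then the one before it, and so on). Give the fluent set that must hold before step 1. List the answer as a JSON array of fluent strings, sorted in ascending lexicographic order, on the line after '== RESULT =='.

Regress step by step:
  through step 4 (unload(p5,t2,hub)): drop {pkg_at(p5,hub)}, keep {in(p1,t2), in(p4,t2)}, require {in(p5,t2), truck_at(t2,hub)}
    → {in(p1,t2), in(p4,t2), in(p5,t2), truck_at(t2,hub)}
  through step 3 (load(p5,t2,hub)): drop {in(p5,t2)}, keep {in(p1,t2), in(p4,t2), truck_at(t2,hub)}, require {pkg_at(p5,hub), truck_at(t2,hub)}
    → {in(p1,t2), in(p4,t2), pkg_at(p5,hub), truck_at(t2,hub)}
  through step 2 (drive(t2,whs1,hub)): drop {truck_at(t2,hub)}, keep {in(p1,t2), in(p4,t2), pkg_at(p5,hub)}, require {truck_at(t2,whs1)}
    → {in(p1,t2), in(p4,t2), pkg_at(p5,hub), truck_at(t2,whs1)}
  through step 1 (load(p4,t2,whs1)): drop {in(p4,t2)}, keep {in(p1,t2), pkg_at(p5,hub), truck_at(t2,whs1)}, require {pkg_at(p4,whs1), truck_at(t2,whs1)}
    → {in(p1,t2), pkg_at(p4,whs1), pkg_at(p5,hub), truck_at(t2,whs1)}

== RESULT ==
["in(p1,t2)", "pkg_at(p4,whs1)", "pkg_at(p5,hub)", "truck_at(t2,whs1)"]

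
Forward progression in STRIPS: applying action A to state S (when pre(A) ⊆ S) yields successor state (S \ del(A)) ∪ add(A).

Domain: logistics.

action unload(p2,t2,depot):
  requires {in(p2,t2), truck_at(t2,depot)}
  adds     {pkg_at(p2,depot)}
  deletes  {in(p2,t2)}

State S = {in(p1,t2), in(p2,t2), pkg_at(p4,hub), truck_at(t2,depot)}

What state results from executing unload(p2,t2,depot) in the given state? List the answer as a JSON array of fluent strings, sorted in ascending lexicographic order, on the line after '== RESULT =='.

Progress:
  pre ⊆ S: {in(p2,t2), truck_at(t2,depot)} ⊆ S  — applicable
  S \ del = {in(p1,t2), pkg_at(p4,hub), truck_at(t2,depot)}
  ∪ add   = {in(p1,t2), pkg_at(p2,depot), pkg_at(p4,hub), truck_at(t2,depot)}

== RESULT ==
["in(p1,t2)", "pkg_at(p2,depot)", "pkg_at(p4,hub)", "truck_at(t2,depot)"]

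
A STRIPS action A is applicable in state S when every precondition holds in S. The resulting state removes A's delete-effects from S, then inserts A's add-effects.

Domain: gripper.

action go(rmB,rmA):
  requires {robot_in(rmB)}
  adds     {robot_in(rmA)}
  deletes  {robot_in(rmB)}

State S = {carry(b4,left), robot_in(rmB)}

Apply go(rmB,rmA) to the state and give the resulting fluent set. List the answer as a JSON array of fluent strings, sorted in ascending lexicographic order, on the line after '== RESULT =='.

Progress:
  pre ⊆ S: {robot_in(rmB)} ⊆ S  — applicable
  S \ del = {carry(b4,left)}
  ∪ add   = {carry(b4,left), robot_in(rmA)}

== RESULT ==
["carry(b4,left)", "robot_in(rmA)"]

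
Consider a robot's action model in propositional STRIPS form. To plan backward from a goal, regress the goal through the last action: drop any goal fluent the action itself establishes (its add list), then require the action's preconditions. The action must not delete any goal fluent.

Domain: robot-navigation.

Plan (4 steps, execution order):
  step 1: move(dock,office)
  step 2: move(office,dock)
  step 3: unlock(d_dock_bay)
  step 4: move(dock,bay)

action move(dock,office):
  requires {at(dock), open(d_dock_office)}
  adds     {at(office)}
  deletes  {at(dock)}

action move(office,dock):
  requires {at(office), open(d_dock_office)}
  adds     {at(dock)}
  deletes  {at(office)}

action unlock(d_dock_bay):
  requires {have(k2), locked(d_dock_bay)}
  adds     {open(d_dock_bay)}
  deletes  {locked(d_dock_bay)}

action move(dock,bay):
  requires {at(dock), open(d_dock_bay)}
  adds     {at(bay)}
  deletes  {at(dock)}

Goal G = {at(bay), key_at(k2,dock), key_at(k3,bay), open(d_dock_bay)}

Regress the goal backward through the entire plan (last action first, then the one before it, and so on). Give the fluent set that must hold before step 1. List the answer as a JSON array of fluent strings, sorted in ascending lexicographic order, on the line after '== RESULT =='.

Regress step by step:
  through step 4 (move(dock,bay)): drop {at(bay)}, keep {key_at(k2,dock), key_at(k3,bay), open(d_dock_bay)}, require {at(dock), open(d_dock_bay)}
    → {at(dock), key_at(k2,dock), key_at(k3,bay), open(d_dock_bay)}
  through step 3 (unlock(d_dock_bay)): drop {open(d_dock_bay)}, keep {at(dock), key_at(k2,dock), key_at(k3,bay)}, require {have(k2), locked(d_dock_bay)}
    → {at(dock), have(k2), key_at(k2,dock), key_at(k3,bay), locked(d_dock_bay)}
  through step 2 (move(office,dock)): drop {at(dock)}, keep {have(k2), key_at(k2,dock), key_at(k3,bay), locked(d_dock_bay)}, require {at(office), open(d_dock_office)}
    → {at(office), have(k2), key_at(k2,dock), key_at(k3,bay), locked(d_dock_bay), open(d_dock_office)}
  through step 1 (move(dock,office)): drop {at(office)}, keep {have(k2), key_at(k2,dock), key_at(k3,bay), locked(d_dock_bay), open(d_dock_office)}, require {at(dock), open(d_dock_office)}
    → {at(dock), have(k2), key_at(k2,dock), key_at(k3,bay), locked(d_dock_bay), open(d_dock_office)}

== RESULT ==
["at(dock)", "have(k2)", "key_at(k2,dock)", "key_at(k3,bay)", "locked(d_dock_bay)", "open(d_dock_office)"]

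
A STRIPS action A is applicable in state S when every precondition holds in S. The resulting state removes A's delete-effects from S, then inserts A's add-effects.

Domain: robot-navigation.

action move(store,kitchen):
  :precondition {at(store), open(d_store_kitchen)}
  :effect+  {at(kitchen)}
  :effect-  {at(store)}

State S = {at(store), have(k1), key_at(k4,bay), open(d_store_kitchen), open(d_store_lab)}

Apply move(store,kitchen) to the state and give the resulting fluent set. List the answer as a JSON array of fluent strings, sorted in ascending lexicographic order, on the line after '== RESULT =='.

Compute (S \ del) ∪ add:
  pre ⊆ S: {at(store), open(d_store_kitchen)} ⊆ S  — applicable
  S \ del = {have(k1), key_at(k4,bay), open(d_store_kitchen), open(d_store_lab)}
  ∪ add   = {at(kitchen), have(k1), key_at(k4,bay), open(d_store_kitchen), open(d_store_lab)}

== RESULT ==
["at(kitchen)", "have(k1)", "key_at(k4,bay)", "open(d_store_kitchen)", "open(d_store_lab)"]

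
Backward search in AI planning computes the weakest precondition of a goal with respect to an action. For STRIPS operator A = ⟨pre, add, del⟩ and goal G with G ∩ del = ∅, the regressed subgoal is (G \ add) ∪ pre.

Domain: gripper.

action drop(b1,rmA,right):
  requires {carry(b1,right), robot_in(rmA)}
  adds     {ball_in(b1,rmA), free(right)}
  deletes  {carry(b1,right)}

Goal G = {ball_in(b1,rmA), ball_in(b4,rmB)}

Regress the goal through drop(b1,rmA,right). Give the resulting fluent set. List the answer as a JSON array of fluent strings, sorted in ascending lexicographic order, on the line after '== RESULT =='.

Regress:
  G ∩ del = {}  (empty — regression defined)
  G \ add = {ball_in(b1,rmA), ball_in(b4,rmB)} \ {ball_in(b1,rmA), free(right)} = {ball_in(b4,rmB)}
  ∪ pre   = {ball_in(b4,rmB)} ∪ {carry(b1,right), robot_in(rmA)}
          = {ball_in(b4,rmB), carry(b1,right), robot_in(rmA)}

== RESULT ==
["ball_in(b4,rmB)", "carry(b1,right)", "robot_in(rmA)"]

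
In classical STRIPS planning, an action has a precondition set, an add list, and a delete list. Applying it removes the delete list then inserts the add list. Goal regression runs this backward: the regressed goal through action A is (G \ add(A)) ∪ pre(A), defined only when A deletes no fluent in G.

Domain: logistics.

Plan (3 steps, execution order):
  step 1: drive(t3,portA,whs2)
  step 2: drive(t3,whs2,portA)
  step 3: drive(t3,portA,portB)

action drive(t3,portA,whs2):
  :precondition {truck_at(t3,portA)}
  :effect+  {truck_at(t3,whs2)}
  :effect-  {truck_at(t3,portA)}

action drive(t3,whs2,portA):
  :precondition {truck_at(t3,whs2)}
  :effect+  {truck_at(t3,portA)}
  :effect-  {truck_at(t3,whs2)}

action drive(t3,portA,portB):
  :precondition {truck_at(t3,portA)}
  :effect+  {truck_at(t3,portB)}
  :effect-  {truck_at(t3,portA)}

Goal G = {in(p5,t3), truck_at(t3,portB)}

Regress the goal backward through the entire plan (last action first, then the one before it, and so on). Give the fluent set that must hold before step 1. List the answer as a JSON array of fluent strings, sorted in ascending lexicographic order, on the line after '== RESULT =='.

Work backward from the goal:
  through step 3 (drive(t3,portA,portB)): drop {truck_at(t3,portB)}, keep {in(p5,t3)}, require {truck_at(t3,portA)}
    → {in(p5,t3), truck_at(t3,portA)}
  through step 2 (drive(t3,whs2,portA)): drop {truck_at(t3,portA)}, keep {in(p5,t3)}, require {truck_at(t3,whs2)}
    → {in(p5,t3), truck_at(t3,whs2)}
  through step 1 (drive(t3,portA,whs2)): drop {truck_at(t3,whs2)}, keep {in(p5,t3)}, require {truck_at(t3,portA)}
    → {in(p5,t3), truck_at(t3,portA)}

== RESULT ==
["in(p5,t3)", "truck_at(t3,portA)"]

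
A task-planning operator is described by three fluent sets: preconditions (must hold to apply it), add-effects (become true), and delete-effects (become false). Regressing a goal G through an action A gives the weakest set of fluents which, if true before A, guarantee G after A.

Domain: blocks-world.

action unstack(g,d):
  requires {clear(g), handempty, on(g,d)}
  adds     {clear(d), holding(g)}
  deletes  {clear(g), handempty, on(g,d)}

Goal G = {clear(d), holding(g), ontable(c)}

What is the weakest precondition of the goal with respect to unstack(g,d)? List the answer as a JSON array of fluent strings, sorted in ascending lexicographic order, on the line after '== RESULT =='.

Regress:
  G ∩ del = {}  (empty — regression defined)
  G \ add = {clear(d), holding(g), ontable(c)} \ {clear(d), holding(g)} = {ontable(c)}
  ∪ pre   = {ontable(c)} ∪ {clear(g), handempty, on(g,d)}
          = {clear(g), handempty, on(g,d), ontable(c)}

== RESULT ==
["clear(g)", "handempty", "on(g,d)", "ontable(c)"]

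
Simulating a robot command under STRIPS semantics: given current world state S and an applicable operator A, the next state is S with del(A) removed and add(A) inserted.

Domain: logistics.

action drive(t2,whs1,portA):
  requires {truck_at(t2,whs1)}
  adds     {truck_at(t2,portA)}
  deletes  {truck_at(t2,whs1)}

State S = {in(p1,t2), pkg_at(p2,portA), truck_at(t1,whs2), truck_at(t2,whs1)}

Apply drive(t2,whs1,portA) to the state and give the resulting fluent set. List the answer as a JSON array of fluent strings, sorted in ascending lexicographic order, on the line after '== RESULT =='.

Progress:
  pre ⊆ S: {truck_at(t2,whs1)} ⊆ S  — applicable
  S \ del = {in(p1,t2), pkg_at(p2,portA), truck_at(t1,whs2)}
  ∪ add   = {in(p1,t2), pkg_at(p2,portA), truck_at(t1,whs2), truck_at(t2,portA)}

== RESULT ==
["in(p1,t2)", "pkg_at(p2,portA)", "truck_at(t1,whs2)", "truck_at(t2,portA)"]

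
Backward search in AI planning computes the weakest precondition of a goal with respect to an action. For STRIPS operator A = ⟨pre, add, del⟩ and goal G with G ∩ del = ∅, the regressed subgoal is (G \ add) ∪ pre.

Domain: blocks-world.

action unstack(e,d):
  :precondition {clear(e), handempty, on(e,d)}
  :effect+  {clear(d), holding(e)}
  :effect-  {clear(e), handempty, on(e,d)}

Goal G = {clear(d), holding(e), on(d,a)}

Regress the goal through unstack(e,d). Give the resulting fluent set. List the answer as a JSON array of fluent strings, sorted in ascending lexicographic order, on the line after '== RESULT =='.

Compute (G \ add) ∪ pre:
  G ∩ del = {}  (empty — regression defined)
  G \ add = {clear(d), holding(e), on(d,a)} \ {clear(d), holding(e)} = {on(d,a)}
  ∪ pre   = {on(d,a)} ∪ {clear(e), handempty, on(e,d)}
          = {clear(e), handempty, on(d,a), on(e,d)}

== RESULT ==
["clear(e)", "handempty", "on(d,a)", "on(e,d)"]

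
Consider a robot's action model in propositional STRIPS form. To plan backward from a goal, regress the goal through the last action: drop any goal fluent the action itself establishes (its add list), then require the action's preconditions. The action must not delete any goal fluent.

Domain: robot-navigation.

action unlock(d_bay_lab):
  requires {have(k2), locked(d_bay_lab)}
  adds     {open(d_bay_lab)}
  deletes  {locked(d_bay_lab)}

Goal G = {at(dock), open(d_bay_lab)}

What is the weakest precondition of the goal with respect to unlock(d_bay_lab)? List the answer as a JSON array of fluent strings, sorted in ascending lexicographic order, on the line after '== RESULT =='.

Compute (G \ add) ∪ pre:
  G ∩ del = {}  (empty — regression defined)
  G \ add = {at(dock), open(d_bay_lab)} \ {open(d_bay_lab)} = {at(dock)}
  ∪ pre   = {at(dock)} ∪ {have(k2), locked(d_bay_lab)}
          = {at(dock), have(k2), locked(d_bay_lab)}

== RESULT ==
["at(dock)", "have(k2)", "locked(d_bay_lab)"]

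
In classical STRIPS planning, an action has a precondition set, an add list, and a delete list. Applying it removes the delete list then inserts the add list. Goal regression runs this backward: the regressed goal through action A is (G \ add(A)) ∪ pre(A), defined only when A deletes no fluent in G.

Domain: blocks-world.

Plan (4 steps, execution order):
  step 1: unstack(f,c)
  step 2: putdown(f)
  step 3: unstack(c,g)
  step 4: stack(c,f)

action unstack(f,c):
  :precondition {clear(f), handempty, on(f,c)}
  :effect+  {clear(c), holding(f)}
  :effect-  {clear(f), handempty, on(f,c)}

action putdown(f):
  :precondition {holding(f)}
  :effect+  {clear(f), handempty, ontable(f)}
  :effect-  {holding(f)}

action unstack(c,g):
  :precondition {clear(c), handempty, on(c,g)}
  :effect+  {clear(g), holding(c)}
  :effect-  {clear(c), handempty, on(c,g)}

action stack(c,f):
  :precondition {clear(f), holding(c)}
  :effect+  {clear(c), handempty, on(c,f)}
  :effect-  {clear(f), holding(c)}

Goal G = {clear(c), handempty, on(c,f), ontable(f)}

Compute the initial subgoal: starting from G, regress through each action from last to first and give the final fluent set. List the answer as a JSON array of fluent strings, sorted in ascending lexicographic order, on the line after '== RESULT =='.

Regress step by step:
  through step 4 (stack(c,f)): drop {clear(c), handempty, on(c,f)}, keep {ontable(f)}, require {clear(f), holding(c)}
    → {clear(f), holding(c), ontable(f)}
  through step 3 (unstack(c,g)): drop {holding(c)}, keep {clear(f), ontable(f)}, require {clear(c), handempty, on(c,g)}
    → {clear(c), clear(f), handempty, on(c,g), ontable(f)}
  through step 2 (putdown(f)): drop {clear(f), handempty, ontable(f)}, keep {clear(c), on(c,g)}, require {holding(f)}
    → {clear(c), holding(f), on(c,g)}
  through step 1 (unstack(f,c)): drop {clear(c), holding(f)}, keep {on(c,g)}, require {clear(f), handempty, on(f,c)}
    → {clear(f), handempty, on(c,g), on(f,c)}

== RESULT ==
["clear(f)", "handempty", "on(c,g)", "on(f,c)"]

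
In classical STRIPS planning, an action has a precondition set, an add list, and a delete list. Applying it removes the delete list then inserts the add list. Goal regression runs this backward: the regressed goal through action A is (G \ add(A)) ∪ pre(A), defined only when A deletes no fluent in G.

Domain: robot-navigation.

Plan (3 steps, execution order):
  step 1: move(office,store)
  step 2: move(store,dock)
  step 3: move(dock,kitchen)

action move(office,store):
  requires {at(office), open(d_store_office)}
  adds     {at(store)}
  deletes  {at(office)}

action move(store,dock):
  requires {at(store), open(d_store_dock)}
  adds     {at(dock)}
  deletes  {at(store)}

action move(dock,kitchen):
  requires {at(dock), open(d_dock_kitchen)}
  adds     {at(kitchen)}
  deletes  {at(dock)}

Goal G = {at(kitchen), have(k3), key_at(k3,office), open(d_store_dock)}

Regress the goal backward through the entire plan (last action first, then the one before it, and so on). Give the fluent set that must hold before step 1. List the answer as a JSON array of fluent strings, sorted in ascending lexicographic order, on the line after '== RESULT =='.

Work backward from the goal:
  through step 3 (move(dock,kitchen)): drop {at(kitchen)}, keep {have(k3), key_at(k3,office), open(d_store_dock)}, require {at(dock), open(d_dock_kitchen)}
    → {at(dock), have(k3), key_at(k3,office), open(d_dock_kitchen), open(d_store_dock)}
  through step 2 (move(store,dock)): drop {at(dock)}, keep {have(k3), key_at(k3,office), open(d_dock_kitchen), open(d_store_dock)}, require {at(store), open(d_store_dock)}
    → {at(store), have(k3), key_at(k3,office), open(d_dock_kitchen), open(d_store_dock)}
  through step 1 (move(office,store)): drop {at(store)}, keep {have(k3), key_at(k3,office), open(d_dock_kitchen), open(d_store_dock)}, require {at(office), open(d_store_office)}
    → {at(office), have(k3), key_at(k3,office), open(d_dock_kitchen), open(d_store_dock), open(d_store_office)}

== RESULT ==
["at(office)", "have(k3)", "key_at(k3,office)", "open(d_dock_kitchen)", "open(d_store_dock)", "open(d_store_office)"]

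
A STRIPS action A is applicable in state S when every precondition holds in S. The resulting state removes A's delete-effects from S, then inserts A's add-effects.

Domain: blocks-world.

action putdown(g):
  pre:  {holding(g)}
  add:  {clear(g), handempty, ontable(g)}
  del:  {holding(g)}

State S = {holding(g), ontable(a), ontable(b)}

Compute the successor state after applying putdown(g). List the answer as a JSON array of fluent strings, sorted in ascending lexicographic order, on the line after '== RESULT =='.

Compute (S \ del) ∪ add:
  pre ⊆ S: {holding(g)} ⊆ S  — applicable
  S \ del = {ontable(a), ontable(b)}
  ∪ add   = {clear(g), handempty, ontable(a), ontable(b), ontable(g)}

== RESULT ==
["clear(g)", "handempty", "ontable(a)", "ontable(b)", "ontable(g)"]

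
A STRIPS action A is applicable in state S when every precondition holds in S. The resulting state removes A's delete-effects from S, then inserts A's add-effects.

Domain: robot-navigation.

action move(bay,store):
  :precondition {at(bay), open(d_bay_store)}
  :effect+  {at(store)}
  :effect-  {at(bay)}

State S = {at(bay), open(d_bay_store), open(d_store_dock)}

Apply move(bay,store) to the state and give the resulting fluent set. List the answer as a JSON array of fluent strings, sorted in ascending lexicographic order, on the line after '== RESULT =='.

Progress:
  pre ⊆ S: {at(bay), open(d_bay_store)} ⊆ S  — applicable
  S \ del = {open(d_bay_store), open(d_store_dock)}
  ∪ add   = {at(store), open(d_bay_store), open(d_store_dock)}

== RESULT ==
["at(store)", "open(d_bay_store)", "open(d_store_dock)"]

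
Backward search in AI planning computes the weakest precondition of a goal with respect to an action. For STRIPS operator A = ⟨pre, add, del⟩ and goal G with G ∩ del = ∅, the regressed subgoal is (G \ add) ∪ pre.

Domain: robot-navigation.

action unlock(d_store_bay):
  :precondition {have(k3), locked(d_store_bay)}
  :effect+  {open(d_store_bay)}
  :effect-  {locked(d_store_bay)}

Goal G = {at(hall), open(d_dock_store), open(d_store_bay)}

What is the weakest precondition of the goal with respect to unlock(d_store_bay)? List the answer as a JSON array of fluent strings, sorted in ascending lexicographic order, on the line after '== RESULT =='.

Regress:
  G ∩ del = {}  (empty — regression defined)
  G \ add = {at(hall), open(d_dock_store), open(d_store_bay)} \ {open(d_store_bay)} = {at(hall), open(d_dock_store)}
  ∪ pre   = {at(hall), open(d_dock_store)} ∪ {have(k3), locked(d_store_bay)}
          = {at(hall), have(k3), locked(d_store_bay), open(d_dock_store)}

== RESULT ==
["at(hall)", "have(k3)", "locked(d_store_bay)", "open(d_dock_store)"]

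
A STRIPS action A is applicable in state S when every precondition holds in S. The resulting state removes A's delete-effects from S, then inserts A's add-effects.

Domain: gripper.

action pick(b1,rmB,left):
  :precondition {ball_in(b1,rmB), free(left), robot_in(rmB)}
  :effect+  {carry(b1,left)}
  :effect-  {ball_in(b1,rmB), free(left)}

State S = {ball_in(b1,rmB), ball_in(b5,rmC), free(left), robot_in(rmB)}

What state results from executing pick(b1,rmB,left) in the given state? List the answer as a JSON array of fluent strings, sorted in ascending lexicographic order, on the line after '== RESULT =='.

Compute (S \ del) ∪ add:
  pre ⊆ S: {ball_in(b1,rmB), free(left), robot_in(rmB)} ⊆ S  — applicable
  S \ del = {ball_in(b5,rmC), robot_in(rmB)}
  ∪ add   = {ball_in(b5,rmC), carry(b1,left), robot_in(rmB)}

== RESULT ==
["ball_in(b5,rmC)", "carry(b1,left)", "robot_in(rmB)"]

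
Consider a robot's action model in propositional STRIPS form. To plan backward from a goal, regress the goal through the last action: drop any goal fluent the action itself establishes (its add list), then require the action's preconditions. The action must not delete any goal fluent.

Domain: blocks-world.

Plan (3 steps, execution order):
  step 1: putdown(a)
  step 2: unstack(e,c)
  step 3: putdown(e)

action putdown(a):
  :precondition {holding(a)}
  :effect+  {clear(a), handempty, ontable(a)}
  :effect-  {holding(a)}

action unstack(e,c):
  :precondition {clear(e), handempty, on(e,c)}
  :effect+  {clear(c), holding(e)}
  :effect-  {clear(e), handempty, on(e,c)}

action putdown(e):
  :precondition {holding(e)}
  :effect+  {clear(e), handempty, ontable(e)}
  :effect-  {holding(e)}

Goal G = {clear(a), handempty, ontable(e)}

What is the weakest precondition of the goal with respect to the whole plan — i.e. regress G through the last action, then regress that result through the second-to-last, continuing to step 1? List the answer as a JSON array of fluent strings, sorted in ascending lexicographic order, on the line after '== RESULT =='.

Regress step by step:
  through step 3 (putdown(e)): drop {handempty, ontable(e)}, keep {clear(a)}, require {holding(e)}
    → {clear(a), holding(e)}
  through step 2 (unstack(e,c)): drop {holding(e)}, keep {clear(a)}, require {clear(e), handempty, on(e,c)}
    → {clear(a), clear(e), handempty, on(e,c)}
  through step 1 (putdown(a)): drop {clear(a), handempty}, keep {clear(e), on(e,c)}, require {holding(a)}
    → {clear(e), holding(a), on(e,c)}

== RESULT ==
["clear(e)", "holding(a)", "on(e,c)"]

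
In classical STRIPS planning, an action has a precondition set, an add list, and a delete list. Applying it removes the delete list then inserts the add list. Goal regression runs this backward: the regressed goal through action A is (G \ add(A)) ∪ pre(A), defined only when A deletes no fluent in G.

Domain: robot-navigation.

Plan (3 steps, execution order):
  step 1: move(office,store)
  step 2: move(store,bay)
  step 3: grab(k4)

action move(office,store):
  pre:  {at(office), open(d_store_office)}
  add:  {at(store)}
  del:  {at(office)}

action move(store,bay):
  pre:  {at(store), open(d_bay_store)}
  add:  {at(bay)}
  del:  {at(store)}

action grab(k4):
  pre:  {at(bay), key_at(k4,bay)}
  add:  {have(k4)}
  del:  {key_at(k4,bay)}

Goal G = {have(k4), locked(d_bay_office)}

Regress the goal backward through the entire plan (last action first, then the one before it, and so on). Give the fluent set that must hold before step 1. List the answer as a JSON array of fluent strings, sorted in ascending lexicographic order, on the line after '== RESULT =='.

Work backward from the goal:
  through step 3 (grab(k4)): drop {have(k4)}, keep {locked(d_bay_office)}, require {at(bay), key_at(k4,bay)}
    → {at(bay), key_at(k4,bay), locked(d_bay_office)}
  through step 2 (move(store,bay)): drop {at(bay)}, keep {key_at(k4,bay), locked(d_bay_office)}, require {at(store), open(d_bay_store)}
    → {at(store), key_at(k4,bay), locked(d_bay_office), open(d_bay_store)}
  through step 1 (move(office,store)): drop {at(store)}, keep {key_at(k4,bay), locked(d_bay_office), open(d_bay_store)}, require {at(office), open(d_store_office)}
    → {at(office), key_at(k4,bay), locked(d_bay_office), open(d_bay_store), open(d_store_office)}

== RESULT ==
["at(office)", "key_at(k4,bay)", "locked(d_bay_office)", "open(d_bay_store)", "open(d_store_office)"]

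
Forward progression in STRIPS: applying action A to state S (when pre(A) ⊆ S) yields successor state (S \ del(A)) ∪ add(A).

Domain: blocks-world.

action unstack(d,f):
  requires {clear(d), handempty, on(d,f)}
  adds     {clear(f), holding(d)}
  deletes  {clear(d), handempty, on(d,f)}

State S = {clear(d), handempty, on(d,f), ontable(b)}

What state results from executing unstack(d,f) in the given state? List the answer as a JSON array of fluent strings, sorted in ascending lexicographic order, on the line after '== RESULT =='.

Progress:
  pre ⊆ S: {clear(d), handempty, on(d,f)} ⊆ S  — applicable
  S \ del = {ontable(b)}
  ∪ add   = {clear(f), holding(d), ontable(b)}

== RESULT ==
["clear(f)", "holding(d)", "ontable(b)"]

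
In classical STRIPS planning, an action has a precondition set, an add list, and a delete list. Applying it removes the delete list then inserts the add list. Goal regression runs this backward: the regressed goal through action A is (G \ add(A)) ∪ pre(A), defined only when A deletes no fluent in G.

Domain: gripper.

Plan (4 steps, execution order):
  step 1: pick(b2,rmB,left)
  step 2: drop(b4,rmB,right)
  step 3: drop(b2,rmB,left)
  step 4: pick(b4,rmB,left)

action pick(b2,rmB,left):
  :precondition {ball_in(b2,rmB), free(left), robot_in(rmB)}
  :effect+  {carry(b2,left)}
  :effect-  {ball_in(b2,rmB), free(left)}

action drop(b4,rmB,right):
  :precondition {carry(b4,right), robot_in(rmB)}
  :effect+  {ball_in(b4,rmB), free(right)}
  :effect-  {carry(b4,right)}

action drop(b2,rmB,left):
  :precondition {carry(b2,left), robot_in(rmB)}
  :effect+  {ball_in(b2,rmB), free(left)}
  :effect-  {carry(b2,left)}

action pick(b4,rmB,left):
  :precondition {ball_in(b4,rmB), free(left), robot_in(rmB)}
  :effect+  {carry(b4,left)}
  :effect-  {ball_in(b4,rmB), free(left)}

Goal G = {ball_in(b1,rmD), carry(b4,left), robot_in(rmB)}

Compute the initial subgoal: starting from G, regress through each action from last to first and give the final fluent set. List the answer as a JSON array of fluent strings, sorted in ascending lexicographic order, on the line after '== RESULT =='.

Work backward from the goal:
  through step 4 (pick(b4,rmB,left)): drop {carry(b4,left)}, keep {ball_in(b1,rmD), robot_in(rmB)}, require {ball_in(b4,rmB), free(left), robot_in(rmB)}
    → {ball_in(b1,rmD), ball_in(b4,rmB), free(left), robot_in(rmB)}
  through step 3 (drop(b2,rmB,left)): drop {free(left)}, keep {ball_in(b1,rmD), ball_in(b4,rmB), robot_in(rmB)}, require {carry(b2,left), robot_in(rmB)}
    → {ball_in(b1,rmD), ball_in(b4,rmB), carry(b2,left), robot_in(rmB)}
  through step 2 (drop(b4,rmB,right)): drop {ball_in(b4,rmB)}, keep {ball_in(b1,rmD), carry(b2,left), robot_in(rmB)}, require {carry(b4,right), robot_in(rmB)}
    → {ball_in(b1,rmD), carry(b2,left), carry(b4,right), robot_in(rmB)}
  through step 1 (pick(b2,rmB,left)): drop {carry(b2,left)}, keep {ball_in(b1,rmD), carry(b4,right), robot_in(rmB)}, require {ball_in(b2,rmB), free(left), robot_in(rmB)}
    → {ball_in(b1,rmD), ball_in(b2,rmB), carry(b4,right), free(left), robot_in(rmB)}

== RESULT ==
["ball_in(b1,rmD)", "ball_in(b2,rmB)", "carry(b4,right)", "free(left)", "robot_in(rmB)"]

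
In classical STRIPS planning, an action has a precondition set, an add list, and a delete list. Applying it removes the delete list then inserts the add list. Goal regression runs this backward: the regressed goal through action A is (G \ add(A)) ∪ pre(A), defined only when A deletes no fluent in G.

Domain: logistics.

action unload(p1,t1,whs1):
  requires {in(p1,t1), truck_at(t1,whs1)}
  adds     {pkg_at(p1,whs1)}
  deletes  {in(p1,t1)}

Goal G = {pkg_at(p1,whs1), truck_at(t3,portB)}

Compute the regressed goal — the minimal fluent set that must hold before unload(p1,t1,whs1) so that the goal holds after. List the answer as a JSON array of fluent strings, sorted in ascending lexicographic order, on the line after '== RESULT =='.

Compute (G \ add) ∪ pre:
  G ∩ del = {}  (empty — regression defined)
  G \ add = {pkg_at(p1,whs1), truck_at(t3,portB)} \ {pkg_at(p1,whs1)} = {truck_at(t3,portB)}
  ∪ pre   = {truck_at(t3,portB)} ∪ {in(p1,t1), truck_at(t1,whs1)}
          = {in(p1,t1), truck_at(t1,whs1), truck_at(t3,portB)}

== RESULT ==
["in(p1,t1)", "truck_at(t1,whs1)", "truck_at(t3,portB)"]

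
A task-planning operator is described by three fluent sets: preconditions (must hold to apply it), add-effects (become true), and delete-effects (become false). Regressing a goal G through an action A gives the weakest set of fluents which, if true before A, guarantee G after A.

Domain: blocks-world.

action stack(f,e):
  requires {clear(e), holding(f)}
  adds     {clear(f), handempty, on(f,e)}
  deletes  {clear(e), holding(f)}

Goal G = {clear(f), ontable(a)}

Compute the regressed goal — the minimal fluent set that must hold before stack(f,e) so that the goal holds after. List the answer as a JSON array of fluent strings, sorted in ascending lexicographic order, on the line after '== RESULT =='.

Regress:
  G ∩ del = {}  (empty — regression defined)
  G \ add = {clear(f), ontable(a)} \ {clear(f), handempty, on(f,e)} = {ontable(a)}
  ∪ pre   = {ontable(a)} ∪ {clear(e), holding(f)}
          = {clear(e), holding(f), ontable(a)}

== RESULT ==
["clear(e)", "holding(f)", "ontable(a)"]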